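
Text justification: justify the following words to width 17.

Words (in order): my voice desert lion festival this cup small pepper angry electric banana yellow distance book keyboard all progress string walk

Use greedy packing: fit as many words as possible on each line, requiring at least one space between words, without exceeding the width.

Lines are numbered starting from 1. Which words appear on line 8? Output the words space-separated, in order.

Answer: progress string

Derivation:
Line 1: ['my', 'voice', 'desert'] (min_width=15, slack=2)
Line 2: ['lion', 'festival'] (min_width=13, slack=4)
Line 3: ['this', 'cup', 'small'] (min_width=14, slack=3)
Line 4: ['pepper', 'angry'] (min_width=12, slack=5)
Line 5: ['electric', 'banana'] (min_width=15, slack=2)
Line 6: ['yellow', 'distance'] (min_width=15, slack=2)
Line 7: ['book', 'keyboard', 'all'] (min_width=17, slack=0)
Line 8: ['progress', 'string'] (min_width=15, slack=2)
Line 9: ['walk'] (min_width=4, slack=13)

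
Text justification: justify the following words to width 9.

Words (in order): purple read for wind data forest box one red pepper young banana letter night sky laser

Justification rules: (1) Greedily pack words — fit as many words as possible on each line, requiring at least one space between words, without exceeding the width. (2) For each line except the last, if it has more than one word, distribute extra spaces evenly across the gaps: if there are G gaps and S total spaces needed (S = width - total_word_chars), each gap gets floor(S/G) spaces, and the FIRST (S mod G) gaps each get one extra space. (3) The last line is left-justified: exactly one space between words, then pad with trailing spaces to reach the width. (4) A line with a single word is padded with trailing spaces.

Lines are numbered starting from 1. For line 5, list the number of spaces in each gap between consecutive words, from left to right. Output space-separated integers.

Answer: 3

Derivation:
Line 1: ['purple'] (min_width=6, slack=3)
Line 2: ['read', 'for'] (min_width=8, slack=1)
Line 3: ['wind', 'data'] (min_width=9, slack=0)
Line 4: ['forest'] (min_width=6, slack=3)
Line 5: ['box', 'one'] (min_width=7, slack=2)
Line 6: ['red'] (min_width=3, slack=6)
Line 7: ['pepper'] (min_width=6, slack=3)
Line 8: ['young'] (min_width=5, slack=4)
Line 9: ['banana'] (min_width=6, slack=3)
Line 10: ['letter'] (min_width=6, slack=3)
Line 11: ['night', 'sky'] (min_width=9, slack=0)
Line 12: ['laser'] (min_width=5, slack=4)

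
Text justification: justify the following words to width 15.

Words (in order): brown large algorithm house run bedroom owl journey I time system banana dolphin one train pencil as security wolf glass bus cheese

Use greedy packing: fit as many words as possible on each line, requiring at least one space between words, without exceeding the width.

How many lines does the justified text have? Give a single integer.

Line 1: ['brown', 'large'] (min_width=11, slack=4)
Line 2: ['algorithm', 'house'] (min_width=15, slack=0)
Line 3: ['run', 'bedroom', 'owl'] (min_width=15, slack=0)
Line 4: ['journey', 'I', 'time'] (min_width=14, slack=1)
Line 5: ['system', 'banana'] (min_width=13, slack=2)
Line 6: ['dolphin', 'one'] (min_width=11, slack=4)
Line 7: ['train', 'pencil', 'as'] (min_width=15, slack=0)
Line 8: ['security', 'wolf'] (min_width=13, slack=2)
Line 9: ['glass', 'bus'] (min_width=9, slack=6)
Line 10: ['cheese'] (min_width=6, slack=9)
Total lines: 10

Answer: 10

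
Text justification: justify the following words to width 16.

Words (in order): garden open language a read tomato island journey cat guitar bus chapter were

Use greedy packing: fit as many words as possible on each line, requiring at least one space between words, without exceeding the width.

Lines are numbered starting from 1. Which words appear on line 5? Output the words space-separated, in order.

Line 1: ['garden', 'open'] (min_width=11, slack=5)
Line 2: ['language', 'a', 'read'] (min_width=15, slack=1)
Line 3: ['tomato', 'island'] (min_width=13, slack=3)
Line 4: ['journey', 'cat'] (min_width=11, slack=5)
Line 5: ['guitar', 'bus'] (min_width=10, slack=6)
Line 6: ['chapter', 'were'] (min_width=12, slack=4)

Answer: guitar bus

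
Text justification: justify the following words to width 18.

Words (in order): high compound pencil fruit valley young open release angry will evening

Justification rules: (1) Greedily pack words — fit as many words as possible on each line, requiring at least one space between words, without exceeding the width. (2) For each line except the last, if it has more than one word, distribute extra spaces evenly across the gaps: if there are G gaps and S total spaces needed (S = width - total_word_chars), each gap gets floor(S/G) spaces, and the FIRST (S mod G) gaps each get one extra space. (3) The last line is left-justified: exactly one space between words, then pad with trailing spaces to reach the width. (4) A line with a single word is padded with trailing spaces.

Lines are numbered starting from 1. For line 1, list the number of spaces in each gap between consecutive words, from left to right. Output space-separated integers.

Line 1: ['high', 'compound'] (min_width=13, slack=5)
Line 2: ['pencil', 'fruit'] (min_width=12, slack=6)
Line 3: ['valley', 'young', 'open'] (min_width=17, slack=1)
Line 4: ['release', 'angry', 'will'] (min_width=18, slack=0)
Line 5: ['evening'] (min_width=7, slack=11)

Answer: 6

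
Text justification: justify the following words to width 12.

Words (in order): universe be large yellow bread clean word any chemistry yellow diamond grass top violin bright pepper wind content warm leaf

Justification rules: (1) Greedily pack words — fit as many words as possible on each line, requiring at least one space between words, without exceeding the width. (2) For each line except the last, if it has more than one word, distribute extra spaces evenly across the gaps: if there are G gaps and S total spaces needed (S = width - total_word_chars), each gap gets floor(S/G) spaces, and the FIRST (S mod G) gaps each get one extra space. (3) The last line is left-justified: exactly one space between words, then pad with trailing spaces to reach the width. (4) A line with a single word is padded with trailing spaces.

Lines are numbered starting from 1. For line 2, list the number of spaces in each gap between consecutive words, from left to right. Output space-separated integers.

Line 1: ['universe', 'be'] (min_width=11, slack=1)
Line 2: ['large', 'yellow'] (min_width=12, slack=0)
Line 3: ['bread', 'clean'] (min_width=11, slack=1)
Line 4: ['word', 'any'] (min_width=8, slack=4)
Line 5: ['chemistry'] (min_width=9, slack=3)
Line 6: ['yellow'] (min_width=6, slack=6)
Line 7: ['diamond'] (min_width=7, slack=5)
Line 8: ['grass', 'top'] (min_width=9, slack=3)
Line 9: ['violin'] (min_width=6, slack=6)
Line 10: ['bright'] (min_width=6, slack=6)
Line 11: ['pepper', 'wind'] (min_width=11, slack=1)
Line 12: ['content', 'warm'] (min_width=12, slack=0)
Line 13: ['leaf'] (min_width=4, slack=8)

Answer: 1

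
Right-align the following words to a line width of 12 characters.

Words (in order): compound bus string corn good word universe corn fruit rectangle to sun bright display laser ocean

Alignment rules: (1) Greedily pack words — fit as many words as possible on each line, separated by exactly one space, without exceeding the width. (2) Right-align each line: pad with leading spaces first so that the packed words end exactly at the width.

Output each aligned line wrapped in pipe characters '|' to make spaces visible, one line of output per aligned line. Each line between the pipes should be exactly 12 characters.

Line 1: ['compound', 'bus'] (min_width=12, slack=0)
Line 2: ['string', 'corn'] (min_width=11, slack=1)
Line 3: ['good', 'word'] (min_width=9, slack=3)
Line 4: ['universe'] (min_width=8, slack=4)
Line 5: ['corn', 'fruit'] (min_width=10, slack=2)
Line 6: ['rectangle', 'to'] (min_width=12, slack=0)
Line 7: ['sun', 'bright'] (min_width=10, slack=2)
Line 8: ['display'] (min_width=7, slack=5)
Line 9: ['laser', 'ocean'] (min_width=11, slack=1)

Answer: |compound bus|
| string corn|
|   good word|
|    universe|
|  corn fruit|
|rectangle to|
|  sun bright|
|     display|
| laser ocean|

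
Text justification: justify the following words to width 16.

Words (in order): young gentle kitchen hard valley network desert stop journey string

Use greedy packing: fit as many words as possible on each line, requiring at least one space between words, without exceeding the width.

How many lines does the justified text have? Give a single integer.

Line 1: ['young', 'gentle'] (min_width=12, slack=4)
Line 2: ['kitchen', 'hard'] (min_width=12, slack=4)
Line 3: ['valley', 'network'] (min_width=14, slack=2)
Line 4: ['desert', 'stop'] (min_width=11, slack=5)
Line 5: ['journey', 'string'] (min_width=14, slack=2)
Total lines: 5

Answer: 5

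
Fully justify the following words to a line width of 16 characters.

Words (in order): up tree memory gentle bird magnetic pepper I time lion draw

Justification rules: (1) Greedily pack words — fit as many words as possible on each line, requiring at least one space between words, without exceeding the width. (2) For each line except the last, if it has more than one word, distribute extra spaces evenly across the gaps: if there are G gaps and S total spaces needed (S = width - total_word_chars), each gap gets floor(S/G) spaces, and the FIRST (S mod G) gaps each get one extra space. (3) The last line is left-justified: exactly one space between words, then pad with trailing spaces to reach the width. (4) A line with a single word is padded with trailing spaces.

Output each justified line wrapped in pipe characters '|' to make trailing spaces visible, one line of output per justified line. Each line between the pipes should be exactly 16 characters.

Answer: |up  tree  memory|
|gentle      bird|
|magnetic  pepper|
|I time lion draw|

Derivation:
Line 1: ['up', 'tree', 'memory'] (min_width=14, slack=2)
Line 2: ['gentle', 'bird'] (min_width=11, slack=5)
Line 3: ['magnetic', 'pepper'] (min_width=15, slack=1)
Line 4: ['I', 'time', 'lion', 'draw'] (min_width=16, slack=0)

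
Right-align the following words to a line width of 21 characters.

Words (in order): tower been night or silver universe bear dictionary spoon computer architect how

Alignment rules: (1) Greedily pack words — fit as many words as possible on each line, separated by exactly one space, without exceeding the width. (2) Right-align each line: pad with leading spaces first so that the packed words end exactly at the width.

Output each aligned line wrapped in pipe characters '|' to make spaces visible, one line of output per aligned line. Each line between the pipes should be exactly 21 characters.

Line 1: ['tower', 'been', 'night', 'or'] (min_width=19, slack=2)
Line 2: ['silver', 'universe', 'bear'] (min_width=20, slack=1)
Line 3: ['dictionary', 'spoon'] (min_width=16, slack=5)
Line 4: ['computer', 'architect'] (min_width=18, slack=3)
Line 5: ['how'] (min_width=3, slack=18)

Answer: |  tower been night or|
| silver universe bear|
|     dictionary spoon|
|   computer architect|
|                  how|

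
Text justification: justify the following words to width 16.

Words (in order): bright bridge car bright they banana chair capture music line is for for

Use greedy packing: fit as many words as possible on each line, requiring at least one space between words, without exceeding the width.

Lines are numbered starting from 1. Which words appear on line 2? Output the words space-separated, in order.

Line 1: ['bright', 'bridge'] (min_width=13, slack=3)
Line 2: ['car', 'bright', 'they'] (min_width=15, slack=1)
Line 3: ['banana', 'chair'] (min_width=12, slack=4)
Line 4: ['capture', 'music'] (min_width=13, slack=3)
Line 5: ['line', 'is', 'for', 'for'] (min_width=15, slack=1)

Answer: car bright they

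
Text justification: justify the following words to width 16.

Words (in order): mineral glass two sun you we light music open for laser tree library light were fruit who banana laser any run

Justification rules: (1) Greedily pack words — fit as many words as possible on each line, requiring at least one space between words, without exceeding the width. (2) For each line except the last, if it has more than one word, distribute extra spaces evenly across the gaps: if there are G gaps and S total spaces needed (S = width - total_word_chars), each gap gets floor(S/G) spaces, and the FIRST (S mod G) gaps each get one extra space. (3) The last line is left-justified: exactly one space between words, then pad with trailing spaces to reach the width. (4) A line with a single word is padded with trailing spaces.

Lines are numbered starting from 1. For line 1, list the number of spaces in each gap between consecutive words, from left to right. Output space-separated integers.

Line 1: ['mineral', 'glass'] (min_width=13, slack=3)
Line 2: ['two', 'sun', 'you', 'we'] (min_width=14, slack=2)
Line 3: ['light', 'music', 'open'] (min_width=16, slack=0)
Line 4: ['for', 'laser', 'tree'] (min_width=14, slack=2)
Line 5: ['library', 'light'] (min_width=13, slack=3)
Line 6: ['were', 'fruit', 'who'] (min_width=14, slack=2)
Line 7: ['banana', 'laser', 'any'] (min_width=16, slack=0)
Line 8: ['run'] (min_width=3, slack=13)

Answer: 4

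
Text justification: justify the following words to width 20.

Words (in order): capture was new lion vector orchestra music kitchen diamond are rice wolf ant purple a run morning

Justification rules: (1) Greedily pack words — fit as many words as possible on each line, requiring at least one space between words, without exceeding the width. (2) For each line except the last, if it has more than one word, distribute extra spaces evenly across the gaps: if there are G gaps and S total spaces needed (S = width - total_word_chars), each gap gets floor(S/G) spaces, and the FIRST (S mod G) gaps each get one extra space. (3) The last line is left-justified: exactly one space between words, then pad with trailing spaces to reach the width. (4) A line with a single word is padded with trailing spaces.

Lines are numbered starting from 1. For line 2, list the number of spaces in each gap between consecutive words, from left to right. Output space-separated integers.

Line 1: ['capture', 'was', 'new', 'lion'] (min_width=20, slack=0)
Line 2: ['vector', 'orchestra'] (min_width=16, slack=4)
Line 3: ['music', 'kitchen'] (min_width=13, slack=7)
Line 4: ['diamond', 'are', 'rice'] (min_width=16, slack=4)
Line 5: ['wolf', 'ant', 'purple', 'a'] (min_width=17, slack=3)
Line 6: ['run', 'morning'] (min_width=11, slack=9)

Answer: 5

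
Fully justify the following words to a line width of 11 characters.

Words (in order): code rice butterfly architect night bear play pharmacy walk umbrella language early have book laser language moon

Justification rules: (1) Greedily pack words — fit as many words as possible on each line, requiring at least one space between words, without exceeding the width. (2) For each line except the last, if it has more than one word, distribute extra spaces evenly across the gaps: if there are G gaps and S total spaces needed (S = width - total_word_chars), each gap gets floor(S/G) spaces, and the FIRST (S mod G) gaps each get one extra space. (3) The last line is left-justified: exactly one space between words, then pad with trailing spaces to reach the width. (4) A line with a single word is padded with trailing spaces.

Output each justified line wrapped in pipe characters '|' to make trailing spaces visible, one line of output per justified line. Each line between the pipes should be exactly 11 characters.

Line 1: ['code', 'rice'] (min_width=9, slack=2)
Line 2: ['butterfly'] (min_width=9, slack=2)
Line 3: ['architect'] (min_width=9, slack=2)
Line 4: ['night', 'bear'] (min_width=10, slack=1)
Line 5: ['play'] (min_width=4, slack=7)
Line 6: ['pharmacy'] (min_width=8, slack=3)
Line 7: ['walk'] (min_width=4, slack=7)
Line 8: ['umbrella'] (min_width=8, slack=3)
Line 9: ['language'] (min_width=8, slack=3)
Line 10: ['early', 'have'] (min_width=10, slack=1)
Line 11: ['book', 'laser'] (min_width=10, slack=1)
Line 12: ['language'] (min_width=8, slack=3)
Line 13: ['moon'] (min_width=4, slack=7)

Answer: |code   rice|
|butterfly  |
|architect  |
|night  bear|
|play       |
|pharmacy   |
|walk       |
|umbrella   |
|language   |
|early  have|
|book  laser|
|language   |
|moon       |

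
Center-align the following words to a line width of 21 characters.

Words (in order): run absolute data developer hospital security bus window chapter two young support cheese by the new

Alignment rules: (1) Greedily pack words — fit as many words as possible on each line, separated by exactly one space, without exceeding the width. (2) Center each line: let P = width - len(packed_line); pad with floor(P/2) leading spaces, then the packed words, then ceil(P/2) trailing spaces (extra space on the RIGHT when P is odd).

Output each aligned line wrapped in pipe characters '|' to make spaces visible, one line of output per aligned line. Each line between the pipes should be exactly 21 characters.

Answer: |  run absolute data  |
| developer hospital  |
| security bus window |
|  chapter two young  |
|support cheese by the|
|         new         |

Derivation:
Line 1: ['run', 'absolute', 'data'] (min_width=17, slack=4)
Line 2: ['developer', 'hospital'] (min_width=18, slack=3)
Line 3: ['security', 'bus', 'window'] (min_width=19, slack=2)
Line 4: ['chapter', 'two', 'young'] (min_width=17, slack=4)
Line 5: ['support', 'cheese', 'by', 'the'] (min_width=21, slack=0)
Line 6: ['new'] (min_width=3, slack=18)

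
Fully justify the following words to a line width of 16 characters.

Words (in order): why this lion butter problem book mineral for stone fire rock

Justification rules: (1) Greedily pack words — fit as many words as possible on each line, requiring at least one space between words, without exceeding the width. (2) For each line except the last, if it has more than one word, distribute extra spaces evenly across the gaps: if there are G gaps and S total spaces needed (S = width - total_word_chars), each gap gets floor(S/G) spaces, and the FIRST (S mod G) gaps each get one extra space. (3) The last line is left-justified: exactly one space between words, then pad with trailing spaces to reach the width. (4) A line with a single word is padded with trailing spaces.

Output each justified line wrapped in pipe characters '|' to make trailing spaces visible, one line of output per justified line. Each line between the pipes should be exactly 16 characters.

Line 1: ['why', 'this', 'lion'] (min_width=13, slack=3)
Line 2: ['butter', 'problem'] (min_width=14, slack=2)
Line 3: ['book', 'mineral', 'for'] (min_width=16, slack=0)
Line 4: ['stone', 'fire', 'rock'] (min_width=15, slack=1)

Answer: |why   this  lion|
|butter   problem|
|book mineral for|
|stone fire rock |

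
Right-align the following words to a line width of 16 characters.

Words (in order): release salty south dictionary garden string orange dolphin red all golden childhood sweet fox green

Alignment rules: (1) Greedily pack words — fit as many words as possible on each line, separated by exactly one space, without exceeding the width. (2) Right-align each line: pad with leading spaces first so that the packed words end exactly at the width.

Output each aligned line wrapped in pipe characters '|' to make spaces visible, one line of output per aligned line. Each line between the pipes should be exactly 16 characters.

Line 1: ['release', 'salty'] (min_width=13, slack=3)
Line 2: ['south', 'dictionary'] (min_width=16, slack=0)
Line 3: ['garden', 'string'] (min_width=13, slack=3)
Line 4: ['orange', 'dolphin'] (min_width=14, slack=2)
Line 5: ['red', 'all', 'golden'] (min_width=14, slack=2)
Line 6: ['childhood', 'sweet'] (min_width=15, slack=1)
Line 7: ['fox', 'green'] (min_width=9, slack=7)

Answer: |   release salty|
|south dictionary|
|   garden string|
|  orange dolphin|
|  red all golden|
| childhood sweet|
|       fox green|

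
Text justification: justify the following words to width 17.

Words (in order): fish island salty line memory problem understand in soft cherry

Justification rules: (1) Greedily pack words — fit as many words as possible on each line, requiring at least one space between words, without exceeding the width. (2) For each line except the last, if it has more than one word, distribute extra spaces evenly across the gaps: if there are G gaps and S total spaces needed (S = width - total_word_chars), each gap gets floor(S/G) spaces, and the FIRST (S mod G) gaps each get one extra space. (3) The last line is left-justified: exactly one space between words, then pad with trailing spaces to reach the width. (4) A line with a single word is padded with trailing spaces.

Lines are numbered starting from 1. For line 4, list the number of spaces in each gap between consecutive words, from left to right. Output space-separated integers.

Line 1: ['fish', 'island', 'salty'] (min_width=17, slack=0)
Line 2: ['line', 'memory'] (min_width=11, slack=6)
Line 3: ['problem'] (min_width=7, slack=10)
Line 4: ['understand', 'in'] (min_width=13, slack=4)
Line 5: ['soft', 'cherry'] (min_width=11, slack=6)

Answer: 5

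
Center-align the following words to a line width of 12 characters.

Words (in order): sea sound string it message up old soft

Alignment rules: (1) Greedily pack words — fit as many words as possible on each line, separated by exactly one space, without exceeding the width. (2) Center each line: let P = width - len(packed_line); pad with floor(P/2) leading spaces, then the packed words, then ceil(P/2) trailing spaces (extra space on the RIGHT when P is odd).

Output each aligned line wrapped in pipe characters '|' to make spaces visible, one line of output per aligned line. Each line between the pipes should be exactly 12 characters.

Answer: | sea sound  |
| string it  |
| message up |
|  old soft  |

Derivation:
Line 1: ['sea', 'sound'] (min_width=9, slack=3)
Line 2: ['string', 'it'] (min_width=9, slack=3)
Line 3: ['message', 'up'] (min_width=10, slack=2)
Line 4: ['old', 'soft'] (min_width=8, slack=4)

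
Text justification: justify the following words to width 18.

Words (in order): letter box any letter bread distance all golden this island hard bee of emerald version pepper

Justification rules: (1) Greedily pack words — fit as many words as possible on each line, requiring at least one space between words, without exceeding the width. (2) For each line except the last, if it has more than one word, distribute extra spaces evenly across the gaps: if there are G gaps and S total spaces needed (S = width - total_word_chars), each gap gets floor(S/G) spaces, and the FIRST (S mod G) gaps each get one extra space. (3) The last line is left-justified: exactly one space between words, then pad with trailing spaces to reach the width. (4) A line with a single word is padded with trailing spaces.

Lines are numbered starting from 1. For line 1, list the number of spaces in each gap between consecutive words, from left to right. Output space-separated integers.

Answer: 3 3

Derivation:
Line 1: ['letter', 'box', 'any'] (min_width=14, slack=4)
Line 2: ['letter', 'bread'] (min_width=12, slack=6)
Line 3: ['distance', 'all'] (min_width=12, slack=6)
Line 4: ['golden', 'this', 'island'] (min_width=18, slack=0)
Line 5: ['hard', 'bee', 'of'] (min_width=11, slack=7)
Line 6: ['emerald', 'version'] (min_width=15, slack=3)
Line 7: ['pepper'] (min_width=6, slack=12)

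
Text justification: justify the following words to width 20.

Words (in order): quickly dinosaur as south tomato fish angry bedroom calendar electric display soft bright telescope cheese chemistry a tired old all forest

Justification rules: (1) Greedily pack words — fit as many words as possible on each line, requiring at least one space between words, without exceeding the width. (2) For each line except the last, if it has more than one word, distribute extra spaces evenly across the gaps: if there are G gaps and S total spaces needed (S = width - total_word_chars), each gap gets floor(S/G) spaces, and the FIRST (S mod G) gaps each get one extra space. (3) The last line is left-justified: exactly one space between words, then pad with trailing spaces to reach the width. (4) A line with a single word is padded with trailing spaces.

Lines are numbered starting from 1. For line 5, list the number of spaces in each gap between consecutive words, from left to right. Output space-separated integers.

Line 1: ['quickly', 'dinosaur', 'as'] (min_width=19, slack=1)
Line 2: ['south', 'tomato', 'fish'] (min_width=17, slack=3)
Line 3: ['angry', 'bedroom'] (min_width=13, slack=7)
Line 4: ['calendar', 'electric'] (min_width=17, slack=3)
Line 5: ['display', 'soft', 'bright'] (min_width=19, slack=1)
Line 6: ['telescope', 'cheese'] (min_width=16, slack=4)
Line 7: ['chemistry', 'a', 'tired'] (min_width=17, slack=3)
Line 8: ['old', 'all', 'forest'] (min_width=14, slack=6)

Answer: 2 1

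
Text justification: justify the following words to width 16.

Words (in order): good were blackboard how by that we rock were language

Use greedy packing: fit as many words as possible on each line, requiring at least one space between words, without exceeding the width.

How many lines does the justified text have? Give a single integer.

Answer: 4

Derivation:
Line 1: ['good', 'were'] (min_width=9, slack=7)
Line 2: ['blackboard', 'how'] (min_width=14, slack=2)
Line 3: ['by', 'that', 'we', 'rock'] (min_width=15, slack=1)
Line 4: ['were', 'language'] (min_width=13, slack=3)
Total lines: 4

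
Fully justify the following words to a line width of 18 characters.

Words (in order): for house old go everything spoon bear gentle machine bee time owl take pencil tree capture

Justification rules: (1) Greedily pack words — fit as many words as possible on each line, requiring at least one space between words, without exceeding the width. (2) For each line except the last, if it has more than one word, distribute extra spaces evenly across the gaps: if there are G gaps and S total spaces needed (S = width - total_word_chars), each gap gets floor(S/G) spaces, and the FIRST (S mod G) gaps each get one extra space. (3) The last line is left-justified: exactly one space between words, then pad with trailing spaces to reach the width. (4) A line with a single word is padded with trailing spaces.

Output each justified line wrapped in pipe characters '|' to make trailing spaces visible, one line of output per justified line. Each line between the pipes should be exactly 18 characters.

Answer: |for  house  old go|
|everything   spoon|
|bear        gentle|
|machine  bee  time|
|owl   take  pencil|
|tree capture      |

Derivation:
Line 1: ['for', 'house', 'old', 'go'] (min_width=16, slack=2)
Line 2: ['everything', 'spoon'] (min_width=16, slack=2)
Line 3: ['bear', 'gentle'] (min_width=11, slack=7)
Line 4: ['machine', 'bee', 'time'] (min_width=16, slack=2)
Line 5: ['owl', 'take', 'pencil'] (min_width=15, slack=3)
Line 6: ['tree', 'capture'] (min_width=12, slack=6)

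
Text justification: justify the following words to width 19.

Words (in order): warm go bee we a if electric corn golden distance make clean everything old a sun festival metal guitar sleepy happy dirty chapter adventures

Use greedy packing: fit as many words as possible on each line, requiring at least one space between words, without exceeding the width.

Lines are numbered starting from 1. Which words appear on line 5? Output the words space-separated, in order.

Line 1: ['warm', 'go', 'bee', 'we', 'a', 'if'] (min_width=19, slack=0)
Line 2: ['electric', 'corn'] (min_width=13, slack=6)
Line 3: ['golden', 'distance'] (min_width=15, slack=4)
Line 4: ['make', 'clean'] (min_width=10, slack=9)
Line 5: ['everything', 'old', 'a'] (min_width=16, slack=3)
Line 6: ['sun', 'festival', 'metal'] (min_width=18, slack=1)
Line 7: ['guitar', 'sleepy', 'happy'] (min_width=19, slack=0)
Line 8: ['dirty', 'chapter'] (min_width=13, slack=6)
Line 9: ['adventures'] (min_width=10, slack=9)

Answer: everything old a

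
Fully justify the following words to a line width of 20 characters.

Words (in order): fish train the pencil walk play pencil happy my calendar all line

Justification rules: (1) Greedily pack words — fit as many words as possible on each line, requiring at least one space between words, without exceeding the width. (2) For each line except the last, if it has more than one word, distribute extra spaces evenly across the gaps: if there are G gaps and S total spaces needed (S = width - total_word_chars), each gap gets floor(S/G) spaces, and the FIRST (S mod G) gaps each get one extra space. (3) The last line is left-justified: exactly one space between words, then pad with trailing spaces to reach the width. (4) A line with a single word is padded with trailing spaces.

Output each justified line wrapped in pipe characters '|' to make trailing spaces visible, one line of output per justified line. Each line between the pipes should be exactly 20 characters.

Line 1: ['fish', 'train', 'the'] (min_width=14, slack=6)
Line 2: ['pencil', 'walk', 'play'] (min_width=16, slack=4)
Line 3: ['pencil', 'happy', 'my'] (min_width=15, slack=5)
Line 4: ['calendar', 'all', 'line'] (min_width=17, slack=3)

Answer: |fish    train    the|
|pencil   walk   play|
|pencil    happy   my|
|calendar all line   |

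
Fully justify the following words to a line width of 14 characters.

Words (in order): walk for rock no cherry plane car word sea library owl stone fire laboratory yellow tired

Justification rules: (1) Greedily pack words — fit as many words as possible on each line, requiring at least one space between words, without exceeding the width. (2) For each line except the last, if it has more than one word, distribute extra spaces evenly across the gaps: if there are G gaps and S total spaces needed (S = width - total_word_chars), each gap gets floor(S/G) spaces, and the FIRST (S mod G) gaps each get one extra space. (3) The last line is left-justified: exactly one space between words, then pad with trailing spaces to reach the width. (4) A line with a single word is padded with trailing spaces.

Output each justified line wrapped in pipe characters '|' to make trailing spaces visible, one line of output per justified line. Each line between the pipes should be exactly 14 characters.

Answer: |walk  for rock|
|no      cherry|
|plane car word|
|sea    library|
|owl stone fire|
|laboratory    |
|yellow tired  |

Derivation:
Line 1: ['walk', 'for', 'rock'] (min_width=13, slack=1)
Line 2: ['no', 'cherry'] (min_width=9, slack=5)
Line 3: ['plane', 'car', 'word'] (min_width=14, slack=0)
Line 4: ['sea', 'library'] (min_width=11, slack=3)
Line 5: ['owl', 'stone', 'fire'] (min_width=14, slack=0)
Line 6: ['laboratory'] (min_width=10, slack=4)
Line 7: ['yellow', 'tired'] (min_width=12, slack=2)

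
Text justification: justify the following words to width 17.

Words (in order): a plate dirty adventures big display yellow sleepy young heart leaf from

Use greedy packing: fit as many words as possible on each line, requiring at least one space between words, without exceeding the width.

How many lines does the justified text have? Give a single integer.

Answer: 5

Derivation:
Line 1: ['a', 'plate', 'dirty'] (min_width=13, slack=4)
Line 2: ['adventures', 'big'] (min_width=14, slack=3)
Line 3: ['display', 'yellow'] (min_width=14, slack=3)
Line 4: ['sleepy', 'young'] (min_width=12, slack=5)
Line 5: ['heart', 'leaf', 'from'] (min_width=15, slack=2)
Total lines: 5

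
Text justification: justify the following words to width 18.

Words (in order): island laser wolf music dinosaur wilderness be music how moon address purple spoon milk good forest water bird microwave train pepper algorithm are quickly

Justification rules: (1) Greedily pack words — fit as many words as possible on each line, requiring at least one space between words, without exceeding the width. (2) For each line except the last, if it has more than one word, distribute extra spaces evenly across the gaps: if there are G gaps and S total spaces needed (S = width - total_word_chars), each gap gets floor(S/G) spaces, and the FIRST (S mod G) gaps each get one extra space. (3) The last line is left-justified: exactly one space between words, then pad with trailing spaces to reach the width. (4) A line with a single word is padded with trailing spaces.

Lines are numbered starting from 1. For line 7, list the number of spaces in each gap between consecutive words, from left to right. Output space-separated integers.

Line 1: ['island', 'laser', 'wolf'] (min_width=17, slack=1)
Line 2: ['music', 'dinosaur'] (min_width=14, slack=4)
Line 3: ['wilderness', 'be'] (min_width=13, slack=5)
Line 4: ['music', 'how', 'moon'] (min_width=14, slack=4)
Line 5: ['address', 'purple'] (min_width=14, slack=4)
Line 6: ['spoon', 'milk', 'good'] (min_width=15, slack=3)
Line 7: ['forest', 'water', 'bird'] (min_width=17, slack=1)
Line 8: ['microwave', 'train'] (min_width=15, slack=3)
Line 9: ['pepper', 'algorithm'] (min_width=16, slack=2)
Line 10: ['are', 'quickly'] (min_width=11, slack=7)

Answer: 2 1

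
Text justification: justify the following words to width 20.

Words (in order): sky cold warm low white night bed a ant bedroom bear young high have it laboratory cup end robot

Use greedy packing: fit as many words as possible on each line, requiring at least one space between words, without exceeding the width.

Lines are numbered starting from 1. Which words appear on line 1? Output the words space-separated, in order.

Line 1: ['sky', 'cold', 'warm', 'low'] (min_width=17, slack=3)
Line 2: ['white', 'night', 'bed', 'a'] (min_width=17, slack=3)
Line 3: ['ant', 'bedroom', 'bear'] (min_width=16, slack=4)
Line 4: ['young', 'high', 'have', 'it'] (min_width=18, slack=2)
Line 5: ['laboratory', 'cup', 'end'] (min_width=18, slack=2)
Line 6: ['robot'] (min_width=5, slack=15)

Answer: sky cold warm low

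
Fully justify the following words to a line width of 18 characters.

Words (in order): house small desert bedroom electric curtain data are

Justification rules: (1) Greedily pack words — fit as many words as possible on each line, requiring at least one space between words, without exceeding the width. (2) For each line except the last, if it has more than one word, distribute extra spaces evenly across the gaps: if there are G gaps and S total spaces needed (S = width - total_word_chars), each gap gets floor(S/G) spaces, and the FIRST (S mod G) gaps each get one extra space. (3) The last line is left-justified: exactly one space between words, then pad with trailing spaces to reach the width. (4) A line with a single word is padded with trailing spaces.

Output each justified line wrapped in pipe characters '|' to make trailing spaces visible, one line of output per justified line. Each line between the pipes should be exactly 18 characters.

Answer: |house small desert|
|bedroom   electric|
|curtain data are  |

Derivation:
Line 1: ['house', 'small', 'desert'] (min_width=18, slack=0)
Line 2: ['bedroom', 'electric'] (min_width=16, slack=2)
Line 3: ['curtain', 'data', 'are'] (min_width=16, slack=2)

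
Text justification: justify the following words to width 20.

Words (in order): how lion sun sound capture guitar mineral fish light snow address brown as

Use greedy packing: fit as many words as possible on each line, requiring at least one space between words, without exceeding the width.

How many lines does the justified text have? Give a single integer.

Answer: 5

Derivation:
Line 1: ['how', 'lion', 'sun', 'sound'] (min_width=18, slack=2)
Line 2: ['capture', 'guitar'] (min_width=14, slack=6)
Line 3: ['mineral', 'fish', 'light'] (min_width=18, slack=2)
Line 4: ['snow', 'address', 'brown'] (min_width=18, slack=2)
Line 5: ['as'] (min_width=2, slack=18)
Total lines: 5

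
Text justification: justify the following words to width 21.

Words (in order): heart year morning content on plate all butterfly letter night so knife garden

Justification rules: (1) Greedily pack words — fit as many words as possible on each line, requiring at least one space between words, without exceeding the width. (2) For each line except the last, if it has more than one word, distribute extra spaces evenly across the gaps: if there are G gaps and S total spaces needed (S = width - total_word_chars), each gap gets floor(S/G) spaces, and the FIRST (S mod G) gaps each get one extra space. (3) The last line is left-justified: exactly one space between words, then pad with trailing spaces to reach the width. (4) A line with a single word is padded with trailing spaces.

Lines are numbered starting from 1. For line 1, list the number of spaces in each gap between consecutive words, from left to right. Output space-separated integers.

Answer: 3 2

Derivation:
Line 1: ['heart', 'year', 'morning'] (min_width=18, slack=3)
Line 2: ['content', 'on', 'plate', 'all'] (min_width=20, slack=1)
Line 3: ['butterfly', 'letter'] (min_width=16, slack=5)
Line 4: ['night', 'so', 'knife', 'garden'] (min_width=21, slack=0)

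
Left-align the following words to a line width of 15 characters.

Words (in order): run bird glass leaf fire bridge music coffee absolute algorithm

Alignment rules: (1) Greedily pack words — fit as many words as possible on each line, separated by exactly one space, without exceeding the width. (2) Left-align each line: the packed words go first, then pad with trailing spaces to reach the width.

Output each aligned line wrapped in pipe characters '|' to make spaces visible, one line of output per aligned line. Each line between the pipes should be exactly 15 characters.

Line 1: ['run', 'bird', 'glass'] (min_width=14, slack=1)
Line 2: ['leaf', 'fire'] (min_width=9, slack=6)
Line 3: ['bridge', 'music'] (min_width=12, slack=3)
Line 4: ['coffee', 'absolute'] (min_width=15, slack=0)
Line 5: ['algorithm'] (min_width=9, slack=6)

Answer: |run bird glass |
|leaf fire      |
|bridge music   |
|coffee absolute|
|algorithm      |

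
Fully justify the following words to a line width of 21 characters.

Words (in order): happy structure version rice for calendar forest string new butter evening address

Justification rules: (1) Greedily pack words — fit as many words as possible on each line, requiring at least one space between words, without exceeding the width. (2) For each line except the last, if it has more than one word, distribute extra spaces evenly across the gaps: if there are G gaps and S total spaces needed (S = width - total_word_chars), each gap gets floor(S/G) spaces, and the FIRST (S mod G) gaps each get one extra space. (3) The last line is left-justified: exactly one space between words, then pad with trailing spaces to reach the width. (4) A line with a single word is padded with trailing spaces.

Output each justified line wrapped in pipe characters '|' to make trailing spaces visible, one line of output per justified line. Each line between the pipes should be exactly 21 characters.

Line 1: ['happy', 'structure'] (min_width=15, slack=6)
Line 2: ['version', 'rice', 'for'] (min_width=16, slack=5)
Line 3: ['calendar', 'forest'] (min_width=15, slack=6)
Line 4: ['string', 'new', 'butter'] (min_width=17, slack=4)
Line 5: ['evening', 'address'] (min_width=15, slack=6)

Answer: |happy       structure|
|version    rice   for|
|calendar       forest|
|string   new   butter|
|evening address      |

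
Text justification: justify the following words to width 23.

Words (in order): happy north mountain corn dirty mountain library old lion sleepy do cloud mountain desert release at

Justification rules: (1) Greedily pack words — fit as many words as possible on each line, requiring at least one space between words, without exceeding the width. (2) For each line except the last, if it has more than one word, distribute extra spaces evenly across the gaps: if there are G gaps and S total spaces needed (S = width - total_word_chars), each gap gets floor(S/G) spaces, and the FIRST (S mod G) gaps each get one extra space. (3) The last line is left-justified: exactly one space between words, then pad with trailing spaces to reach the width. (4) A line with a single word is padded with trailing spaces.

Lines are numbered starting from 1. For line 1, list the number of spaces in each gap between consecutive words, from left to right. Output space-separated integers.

Answer: 3 2

Derivation:
Line 1: ['happy', 'north', 'mountain'] (min_width=20, slack=3)
Line 2: ['corn', 'dirty', 'mountain'] (min_width=19, slack=4)
Line 3: ['library', 'old', 'lion', 'sleepy'] (min_width=23, slack=0)
Line 4: ['do', 'cloud', 'mountain'] (min_width=17, slack=6)
Line 5: ['desert', 'release', 'at'] (min_width=17, slack=6)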